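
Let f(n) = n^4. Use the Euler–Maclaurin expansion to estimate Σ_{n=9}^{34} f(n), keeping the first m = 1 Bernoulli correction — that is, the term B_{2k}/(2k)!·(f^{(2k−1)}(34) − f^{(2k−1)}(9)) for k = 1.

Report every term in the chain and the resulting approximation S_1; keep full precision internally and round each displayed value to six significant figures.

S_1 ≈ 9.75958e+06

Integral: ∫_9^34 x^4 dx = 9.07528e+06.
Endpoint term: (f(9) + f(34))/2 = (6561.00 + 1.33634e+06)/2 = 671448.
Running total after boundary: 9.74672e+06.
Order-1 term: 1/12 · (157216 − 2916.00) = 12858.3.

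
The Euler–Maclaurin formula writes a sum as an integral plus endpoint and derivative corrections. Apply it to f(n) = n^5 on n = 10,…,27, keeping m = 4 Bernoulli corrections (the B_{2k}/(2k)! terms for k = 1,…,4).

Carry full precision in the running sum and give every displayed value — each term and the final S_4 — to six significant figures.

Integral: ∫_10^27 x^5 dx = 6.44034e+07.
Boundary: ½(f(10) + f(27)) = ½(100000 + 1.43489e+07) = 7.22445e+06.
Running total after boundary: 7.16279e+07.
Order-1 term: 1/12 · (2.65720e+06 − 50000.0) = 217267.
After k=1: 7.18451e+07.
Order-2 term: −1/720 · (43740.0 − 6000.00) = -52.4167.
After k=2: 7.18451e+07.
Order-3 term: 1/30240 · (120.000 − 120.000) = 0.00000.
After k=3: 7.18451e+07.
Order-4 term: −1/1209600 · (0.00000 − 0.00000) = 0.00000.

S_4 ≈ 7.18451e+07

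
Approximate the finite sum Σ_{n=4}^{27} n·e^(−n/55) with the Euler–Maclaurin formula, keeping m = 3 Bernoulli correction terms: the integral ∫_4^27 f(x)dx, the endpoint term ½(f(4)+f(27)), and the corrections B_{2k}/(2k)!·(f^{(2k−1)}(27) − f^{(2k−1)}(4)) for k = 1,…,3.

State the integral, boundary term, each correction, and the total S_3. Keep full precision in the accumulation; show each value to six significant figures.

The integral term ∫_4^27 x·e^(−x/55) dx = 256.943.
Boundary: ½(f(4) + f(27)) = ½(3.71942 + 16.5259) = 10.1226.
Integral + boundary = 267.066.
k=1: B_{2}/(2)! × [f^{(1)}(27) − f^{(1)}(4)] = 1/12 × (0.311599 − 0.862229) = -0.0458858.
Running total after k=1: 267.020.
k=2: B_{4}/(4)! × [f^{(3)}(27) − f^{(3)}(4)] = −1/720 × (0.000507682 − 0.000899814) = 5.44628e-07.
Running total after k=2: 267.020.
k=3: B_{6}/(6)! × [f^{(5)}(27) − f^{(5)}(4)] = 1/30240 × (3.01605e-07 − 5.00692e-07) = -6.58356e-12.

S_3 ≈ 267.020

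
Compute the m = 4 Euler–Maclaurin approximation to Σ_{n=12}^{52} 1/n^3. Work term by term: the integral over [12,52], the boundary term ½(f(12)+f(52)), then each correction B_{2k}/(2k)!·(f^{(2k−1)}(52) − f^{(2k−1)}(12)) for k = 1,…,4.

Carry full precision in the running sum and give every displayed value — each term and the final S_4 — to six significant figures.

S_4 ≈ 0.00359221

∫_12^52 1/x^3 dx evaluates to 0.00328731.
Boundary: ½(f(12) + f(52)) = ½(0.000578704 + 7.11197e-06) = 0.000292908.
Running total after boundary: 0.00358022.
k=1: B_{2}/(2)! × [f^{(1)}(52) − f^{(1)}(12)] = 1/12 × (-4.10306e-07 − (-0.000144676)) = 1.20221e-05.
After k=1: 0.00359224.
k=2: B_{4}/(4)! × [f^{(3)}(52) − f^{(3)}(12)] = −1/720 × (-3.03481e-09 − (-2.00939e-05)) = -2.79039e-08.
After k=2: 0.00359221.
k=3: B_{6}/(6)! × [f^{(5)}(52) − f^{(5)}(12)] = 1/30240 × (-4.71383e-11 − (-5.86071e-06)) = 1.93805e-10.
After k=3: 0.00359221.
k=4: B_{8}/(8)! × [f^{(7)}(52) − f^{(7)}(12)] = −1/1209600 × (-1.25516e-12 − (-2.93036e-06)) = -2.42258e-12.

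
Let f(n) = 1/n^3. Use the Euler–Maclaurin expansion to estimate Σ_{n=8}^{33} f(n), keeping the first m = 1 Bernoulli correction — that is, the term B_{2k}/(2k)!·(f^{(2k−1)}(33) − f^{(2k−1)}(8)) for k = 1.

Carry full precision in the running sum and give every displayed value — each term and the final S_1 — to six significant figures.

S_1 ≈ 0.00840466

Integral: ∫_8^33 1/x^3 dx = 0.00735336.
Boundary: ½(f(8) + f(33)) = ½(0.00195312 + 2.78265e-05) = 0.000990476.
So far: 0.00834384.
k=1: B_{2}/(2)! × [f^{(1)}(33) − f^{(1)}(8)] = 1/12 × (-2.52968e-06 − (-0.000732422)) = 6.08243e-05.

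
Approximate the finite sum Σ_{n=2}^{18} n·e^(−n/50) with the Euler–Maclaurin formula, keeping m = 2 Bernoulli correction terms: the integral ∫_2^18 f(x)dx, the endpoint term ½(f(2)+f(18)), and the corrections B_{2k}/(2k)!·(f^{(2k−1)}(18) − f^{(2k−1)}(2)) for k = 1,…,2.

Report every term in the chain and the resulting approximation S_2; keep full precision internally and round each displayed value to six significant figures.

∫_2^18 x·e^(−x/50) dx evaluates to 125.953.
Boundary: ½(f(2) + f(18)) = ½(1.92158 + 12.5582) = 7.23988.
Integral + boundary = 133.193.
Correction k=1: B_{2}/2! · (f^{(1)}(18) − f^{(1)}(2)) = 1/12 · (0.446513 − 0.922358) = -0.0396538.
Partial sum through k=1: 133.153.
Correction k=2: B_{4}/4! · (f^{(3)}(18) − f^{(3)}(2)) = −1/720 · (0.000736746 − 0.00113757) = 5.56706e-07.

S_2 ≈ 133.153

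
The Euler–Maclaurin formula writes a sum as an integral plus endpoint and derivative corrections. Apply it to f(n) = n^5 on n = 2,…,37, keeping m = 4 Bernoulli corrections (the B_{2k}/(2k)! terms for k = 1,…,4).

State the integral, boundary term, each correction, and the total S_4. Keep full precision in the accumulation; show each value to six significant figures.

S_4 ≈ 4.63074e+08

The integral term ∫_2^37 x^5 dx = 4.27621e+08.
½[f(2) + f(37)] = ½[32.0000 + 6.93440e+07] = 3.46720e+07.
Integral + boundary = 4.62293e+08.
Order-1 term: 1/12 · (9.37080e+06 − 80.0000) = 780894.
After k=1: 4.63074e+08.
Order-2 term: −1/720 · (82140.0 − 240.000) = -113.750.
After k=2: 4.63074e+08.
Order-3 term: 1/30240 · (120.000 − 120.000) = 0.00000.
After k=3: 4.63074e+08.
Order-4 term: −1/1209600 · (0.00000 − 0.00000) = 0.00000.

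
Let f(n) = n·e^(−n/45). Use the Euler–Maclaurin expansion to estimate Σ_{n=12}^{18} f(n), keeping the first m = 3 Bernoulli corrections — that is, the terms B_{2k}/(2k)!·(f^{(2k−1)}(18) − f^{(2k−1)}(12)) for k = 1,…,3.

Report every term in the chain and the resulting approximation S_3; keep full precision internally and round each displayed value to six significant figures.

The integral term ∫_12^18 x·e^(−x/45) dx = 64.2489.
Boundary: ½(f(12) + f(18)) = ½(9.19114 + 12.0658) = 10.6285.
Integral + boundary = 74.8773.
Correction k=1: B_{2}/2! · (f^{(1)}(18) − f^{(1)}(12)) = 1/12 · (0.402192 − 0.561681) = -0.0132907.
After k=1: 74.8640.
Correction k=2: B_{4}/4! · (f^{(3)}(18) − f^{(3)}(12)) = −1/720 · (0.000860658 − 0.00103385) = 2.40539e-07.
After k=2: 74.8640.
Correction k=3: B_{6}/6! · (f^{(5)}(18) − f^{(5)}(12)) = 1/30240 · (7.51952e-07 − 8.84108e-07) = -4.37024e-12.

S_3 ≈ 74.8640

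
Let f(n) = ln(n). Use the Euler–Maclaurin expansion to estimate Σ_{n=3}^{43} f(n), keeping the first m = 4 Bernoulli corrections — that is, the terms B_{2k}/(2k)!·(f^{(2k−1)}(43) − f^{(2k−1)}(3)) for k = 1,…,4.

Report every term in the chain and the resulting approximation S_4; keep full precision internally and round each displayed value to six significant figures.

Integral: ∫_3^43 ln(x) dx = 118.436.
½[f(3) + f(43)] = ½[1.09861 + 3.76120] = 2.42991.
Integral + boundary = 120.866.
Order-1 term: 1/12 · (0.0232558 − 0.333333) = -0.0258398.
After k=1: 120.840.
Order-2 term: −1/720 · (2.51550e-05 − 0.0740741) = 0.000102846.
After k=2: 120.840.
Order-3 term: 1/30240 · (1.63256e-07 − 0.0987654) = -3.26605e-06.
After k=3: 120.840.
Order-4 term: −1/1209600 · (2.64883e-09 − 0.329218) = 2.72171e-07.

S_4 ≈ 120.840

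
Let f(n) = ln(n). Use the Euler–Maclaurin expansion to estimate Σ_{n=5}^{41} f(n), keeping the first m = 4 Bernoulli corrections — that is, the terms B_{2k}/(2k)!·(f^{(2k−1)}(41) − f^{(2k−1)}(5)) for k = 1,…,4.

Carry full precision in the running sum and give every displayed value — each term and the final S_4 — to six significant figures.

S_4 ≈ 110.856

Integral: ∫_5^41 ln(x) dx = 108.209.
½[f(5) + f(41)] = ½[1.60944 + 3.71357] = 2.66150.
Integral + boundary = 110.871.
Order-1 term: 1/12 · (0.0243902 − 0.200000) = -0.0146341.
After k=1: 110.856.
Order-2 term: −1/720 · (2.90187e-05 − 0.0160000) = 2.21819e-05.
After k=2: 110.856.
Order-3 term: 1/30240 · (2.07153e-07 − 0.00768000) = -2.53961e-07.
After k=3: 110.856.
Order-4 term: −1/1209600 · (3.69697e-09 − 0.00921600) = 7.61904e-09.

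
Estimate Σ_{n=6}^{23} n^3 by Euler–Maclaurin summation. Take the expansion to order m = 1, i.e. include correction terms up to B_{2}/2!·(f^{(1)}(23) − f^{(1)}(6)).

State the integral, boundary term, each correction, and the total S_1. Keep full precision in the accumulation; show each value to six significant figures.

∫_6^23 x^3 dx evaluates to 69636.2.
Boundary: ½(f(6) + f(23)) = ½(216.000 + 12167.0) = 6191.50.
Integral + boundary = 75827.8.
Order-1 term: 1/12 · (1587.00 − 108.000) = 123.250.

S_1 ≈ 75951.0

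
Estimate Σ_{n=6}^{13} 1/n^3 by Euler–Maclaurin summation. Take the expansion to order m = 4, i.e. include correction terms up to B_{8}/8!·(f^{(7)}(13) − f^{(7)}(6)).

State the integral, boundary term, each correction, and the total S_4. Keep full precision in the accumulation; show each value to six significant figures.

S_4 ≈ 0.0136551

Integral: ∫_6^13 1/x^3 dx = 0.0109303.
Endpoint term: (f(6) + f(13))/2 = (0.00462963 + 0.000455166)/2 = 0.00254240.
Integral + boundary = 0.0134727.
k=1: B_{2}/(2)! × [f^{(1)}(13) − f^{(1)}(6)] = 1/12 × (-0.000105038 − (-0.00231481)) = 0.000184148.
After k=1: 0.0136569.
k=2: B_{4}/(4)! × [f^{(3)}(13) − f^{(3)}(6)] = −1/720 × (-1.24306e-05 − (-0.00128601)) = -1.76886e-06.
After k=2: 0.0136551.
k=3: B_{6}/(6)! × [f^{(5)}(13) − f^{(5)}(6)] = 1/30240 × (-3.08925e-06 − (-0.00150034)) = 4.95124e-08.
After k=3: 0.0136551.
k=4: B_{8}/(8)! × [f^{(7)}(13) − f^{(7)}(6)] = −1/1209600 × (-1.31613e-06 − (-0.00300069)) = -2.47964e-09.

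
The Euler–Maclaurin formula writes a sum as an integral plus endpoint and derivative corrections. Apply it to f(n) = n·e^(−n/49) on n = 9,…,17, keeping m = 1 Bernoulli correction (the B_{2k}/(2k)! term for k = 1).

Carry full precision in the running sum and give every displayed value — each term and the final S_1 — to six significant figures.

S_1 ≈ 88.9203

∫_9^17 x·e^(−x/49) dx evaluates to 79.1853.
Boundary: ½(f(9) + f(17)) = ½(7.48987 + 12.0164) = 9.75315.
Running total after boundary: 88.9385.
k=1: B_{2}/(2)! × [f^{(1)}(17) − f^{(1)}(9)] = 1/12 × (0.461615 − 0.679353) = -0.0181448.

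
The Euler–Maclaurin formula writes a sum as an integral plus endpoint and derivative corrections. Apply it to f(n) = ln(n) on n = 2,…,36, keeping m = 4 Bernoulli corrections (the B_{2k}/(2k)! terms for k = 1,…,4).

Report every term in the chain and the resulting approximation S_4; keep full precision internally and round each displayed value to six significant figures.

The integral term ∫_2^36 ln(x) dx = 93.6204.
½[f(2) + f(36)] = ½[0.693147 + 3.58352] = 2.13833.
So far: 95.7587.
Correction k=1: B_{2}/2! · (f^{(1)}(36) − f^{(1)}(2)) = 1/12 · (0.0277778 − 0.500000) = -0.0393519.
After k=1: 95.7194.
Correction k=2: B_{4}/4! · (f^{(3)}(36) − f^{(3)}(2)) = −1/720 · (4.28669e-05 − 0.250000) = 0.000347163.
After k=2: 95.7197.
Correction k=3: B_{6}/6! · (f^{(5)}(36) − f^{(5)}(2)) = 1/30240 · (3.96916e-07 − 0.750000) = -2.48016e-05.
After k=3: 95.7197.
Correction k=4: B_{8}/8! · (f^{(7)}(36) − f^{(7)}(2)) = −1/1209600 · (9.18787e-09 − 5.62500) = 4.65030e-06.

S_4 ≈ 95.7197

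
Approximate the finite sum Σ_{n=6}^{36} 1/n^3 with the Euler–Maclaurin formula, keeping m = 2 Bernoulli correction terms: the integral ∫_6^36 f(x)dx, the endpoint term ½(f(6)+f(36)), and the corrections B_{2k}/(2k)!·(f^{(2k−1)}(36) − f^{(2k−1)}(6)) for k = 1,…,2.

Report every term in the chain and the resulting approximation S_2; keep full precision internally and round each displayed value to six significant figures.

The integral term ∫_6^36 1/x^3 dx = 0.0135031.
½[f(6) + f(36)] = ½[0.00462963 + 2.14335e-05] = 0.00232553.
Integral + boundary = 0.0158286.
k=1: B_{2}/(2)! × [f^{(1)}(36) − f^{(1)}(6)] = 1/12 × (-1.78612e-06 − (-0.00231481)) = 0.000192752.
Partial sum through k=1: 0.0160214.
k=2: B_{4}/(4)! × [f^{(3)}(36) − f^{(3)}(6)] = −1/720 × (-2.75636e-08 − (-0.00128601)) = -1.78608e-06.

S_2 ≈ 0.0160196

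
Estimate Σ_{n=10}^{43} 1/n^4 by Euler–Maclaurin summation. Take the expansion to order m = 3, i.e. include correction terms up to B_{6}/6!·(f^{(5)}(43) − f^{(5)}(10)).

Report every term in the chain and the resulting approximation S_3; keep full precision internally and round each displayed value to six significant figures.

S_3 ≈ 0.000382602

∫_10^43 1/x^4 dx evaluates to 0.000329141.
½[f(10) + f(43)] = ½[0.000100000 + 2.92500e-07] = 5.01463e-05.
So far: 0.000379287.
k=1: B_{2}/(2)! × [f^{(1)}(43) − f^{(1)}(10)] = 1/12 × (-2.72093e-08 − (-4.00000e-05)) = 3.33107e-06.
Running total after k=1: 0.000382618.
k=2: B_{4}/(4)! × [f^{(3)}(43) − f^{(3)}(10)] = −1/720 × (-4.41471e-10 − (-1.20000e-05)) = -1.66661e-08.
Running total after k=2: 0.000382601.
k=3: B_{6}/(6)! × [f^{(5)}(43) − f^{(5)}(10)] = 1/30240 × (-1.33707e-11 − (-6.72000e-06)) = 2.22222e-10.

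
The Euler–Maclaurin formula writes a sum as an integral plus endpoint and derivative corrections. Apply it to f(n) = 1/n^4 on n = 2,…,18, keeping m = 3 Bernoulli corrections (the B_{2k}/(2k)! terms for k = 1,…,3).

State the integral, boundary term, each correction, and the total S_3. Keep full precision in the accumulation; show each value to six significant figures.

S_3 ≈ 0.0824127

∫_2^18 1/x^4 dx evaluates to 0.0416095.
Endpoint term: (f(2) + f(18))/2 = (0.0625000 + 9.52599e-06)/2 = 0.0312548.
So far: 0.0728643.
k=1: B_{2}/(2)! × [f^{(1)}(18) − f^{(1)}(2)] = 1/12 × (-2.11689e-06 − (-0.125000)) = 0.0104165.
After k=1: 0.0832808.
k=2: B_{4}/(4)! × [f^{(3)}(18) − f^{(3)}(2)] = −1/720 × (-1.96008e-07 − (-0.937500)) = -0.00130208.
After k=2: 0.0819787.
k=3: B_{6}/(6)! × [f^{(5)}(18) − f^{(5)}(2)] = 1/30240 × (-3.38779e-08 − (-13.1250)) = 0.000434028.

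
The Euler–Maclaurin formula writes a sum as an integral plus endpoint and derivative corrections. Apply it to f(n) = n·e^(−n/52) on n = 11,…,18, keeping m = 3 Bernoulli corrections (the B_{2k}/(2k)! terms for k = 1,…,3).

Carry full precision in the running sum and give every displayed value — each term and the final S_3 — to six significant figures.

S_3 ≈ 87.2459

Integral: ∫_11^18 x·e^(−x/52) dx = 76.4425.
Boundary: ½(f(11) + f(18)) = ½(8.90272 + 12.7333) = 10.8180.
Running total after boundary: 87.2605.
Order-1 term: 1/12 · (0.462533 − 0.638132) = -0.0146332.
After k=1: 87.2459.
Order-2 term: −1/720 · (0.000694283 − 0.000834618) = 1.94911e-07.
After k=2: 87.2459.
Order-3 term: 1/30240 · (4.50263e-07 − 5.30045e-07) = -2.63830e-12.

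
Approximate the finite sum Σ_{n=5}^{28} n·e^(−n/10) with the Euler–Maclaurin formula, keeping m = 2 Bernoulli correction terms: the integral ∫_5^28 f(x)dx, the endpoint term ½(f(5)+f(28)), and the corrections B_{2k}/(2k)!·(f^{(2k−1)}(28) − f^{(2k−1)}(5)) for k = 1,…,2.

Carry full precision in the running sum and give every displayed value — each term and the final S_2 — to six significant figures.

Integral: ∫_5^28 x·e^(−x/10) dx = 67.8718.
½[f(5) + f(28)] = ½[3.03265 + 1.70268] = 2.36767.
So far: 70.2394.
k=1: B_{2}/(2)! × [f^{(1)}(28) − f^{(1)}(5)] = 1/12 × (-0.109458 − 0.303265) = -0.0343936.
After k=1: 70.2050.
k=2: B_{4}/(4)! × [f^{(3)}(28) − f^{(3)}(5)] = −1/720 × (0.000121620 − 0.0151633) = 2.08912e-05.

S_2 ≈ 70.2051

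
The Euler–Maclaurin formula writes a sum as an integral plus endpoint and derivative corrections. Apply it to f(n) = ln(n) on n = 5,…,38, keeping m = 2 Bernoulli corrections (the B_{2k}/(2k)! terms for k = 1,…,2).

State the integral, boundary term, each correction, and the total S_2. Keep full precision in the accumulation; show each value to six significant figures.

Integral: ∫_5^38 ln(x) dx = 97.1811.
½[f(5) + f(38)] = ½[1.60944 + 3.63759] = 2.62351.
Running total after boundary: 99.8046.
Order-1 term: 1/12 · (0.0263158 − 0.200000) = -0.0144737.
Partial sum through k=1: 99.7901.
Order-2 term: −1/720 · (3.64485e-05 − 0.0160000) = 2.21716e-05.

S_2 ≈ 99.7901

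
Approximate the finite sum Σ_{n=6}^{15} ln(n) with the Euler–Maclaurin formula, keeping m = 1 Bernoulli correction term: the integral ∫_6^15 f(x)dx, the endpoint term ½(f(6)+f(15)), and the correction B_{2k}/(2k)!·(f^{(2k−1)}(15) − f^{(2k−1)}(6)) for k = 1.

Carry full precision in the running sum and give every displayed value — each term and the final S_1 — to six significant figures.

The integral term ∫_6^15 ln(x) dx = 20.8702.
½[f(6) + f(15)] = ½[1.79176 + 2.70805] = 2.24990.
Running total after boundary: 23.1201.
k=1: B_{2}/(2)! × [f^{(1)}(15) − f^{(1)}(6)] = 1/12 × (0.0666667 − 0.166667) = -0.00833333.

S_1 ≈ 23.1118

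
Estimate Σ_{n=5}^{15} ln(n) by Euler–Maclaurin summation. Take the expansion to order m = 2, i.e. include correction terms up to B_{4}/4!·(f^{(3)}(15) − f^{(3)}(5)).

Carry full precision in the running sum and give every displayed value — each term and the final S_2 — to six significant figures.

Integral: ∫_5^15 ln(x) dx = 22.5736.
Boundary: ½(f(5) + f(15)) = ½(1.60944 + 2.70805) = 2.15874.
So far: 24.7323.
Order-1 term: 1/12 · (0.0666667 − 0.200000) = -0.0111111.
Running total after k=1: 24.7212.
Order-2 term: −1/720 · (0.000592593 − 0.0160000) = 2.13992e-05.

S_2 ≈ 24.7212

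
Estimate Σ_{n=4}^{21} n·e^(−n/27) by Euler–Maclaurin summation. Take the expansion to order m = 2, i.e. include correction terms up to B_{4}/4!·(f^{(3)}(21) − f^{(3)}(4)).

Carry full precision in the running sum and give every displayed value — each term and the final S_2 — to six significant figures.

Integral: ∫_4^21 x·e^(−x/27) dx = 126.332.
Boundary: ½(f(4) + f(21)) = ½(3.44921 + 9.64794) = 6.54858.
Integral + boundary = 132.881.
Correction k=1: B_{2}/2! · (f^{(1)}(21) − f^{(1)}(4)) = 1/12 · (0.102095 − 0.734555) = -0.0527050.
Running total after k=1: 132.828.
Correction k=2: B_{4}/4! · (f^{(3)}(21) − f^{(3)}(4)) = −1/720 · (0.00140048 − 0.00337334) = 2.74008e-06.

S_2 ≈ 132.828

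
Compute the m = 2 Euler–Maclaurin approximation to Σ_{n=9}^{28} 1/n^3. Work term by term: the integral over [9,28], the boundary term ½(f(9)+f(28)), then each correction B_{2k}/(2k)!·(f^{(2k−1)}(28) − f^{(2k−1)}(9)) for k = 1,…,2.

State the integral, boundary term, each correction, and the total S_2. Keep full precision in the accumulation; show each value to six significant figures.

S_2 ≈ 0.00628127

The integral term ∫_9^28 1/x^3 dx = 0.00553508.
½[f(9) + f(28)] = ½[0.00137174 + 4.55539e-05] = 0.000708648.
Integral + boundary = 0.00624373.
Order-1 term: 1/12 · (-4.88078e-06 − (-0.000457247)) = 3.76972e-05.
After k=1: 0.00628143.
Order-2 term: −1/720 · (-1.24510e-07 − (-0.000112901)) = -1.56633e-07.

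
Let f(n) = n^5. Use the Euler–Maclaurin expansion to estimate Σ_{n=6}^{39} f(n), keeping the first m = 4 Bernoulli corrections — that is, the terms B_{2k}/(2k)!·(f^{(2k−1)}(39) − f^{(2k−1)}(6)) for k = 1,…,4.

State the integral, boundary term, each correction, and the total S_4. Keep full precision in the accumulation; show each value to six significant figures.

∫_6^39 x^5 dx evaluates to 5.86450e+08.
½[f(6) + f(39)] = ½[7776.00 + 9.02242e+07] = 4.51160e+07.
Running total after boundary: 6.31566e+08.
k=1: B_{2}/(2)! × [f^{(1)}(39) − f^{(1)}(6)] = 1/12 × (1.15672e+07 − 6480.00) = 963394.
Running total after k=1: 6.32529e+08.
k=2: B_{4}/(4)! × [f^{(3)}(39) − f^{(3)}(6)] = −1/720 × (91260.0 − 2160.00) = -123.750.
Running total after k=2: 6.32529e+08.
k=3: B_{6}/(6)! × [f^{(5)}(39) − f^{(5)}(6)] = 1/30240 × (120.000 − 120.000) = 0.00000.
Running total after k=3: 6.32529e+08.
k=4: B_{8}/(8)! × [f^{(7)}(39) − f^{(7)}(6)] = −1/1209600 × (0.00000 − 0.00000) = 0.00000.

S_4 ≈ 6.32529e+08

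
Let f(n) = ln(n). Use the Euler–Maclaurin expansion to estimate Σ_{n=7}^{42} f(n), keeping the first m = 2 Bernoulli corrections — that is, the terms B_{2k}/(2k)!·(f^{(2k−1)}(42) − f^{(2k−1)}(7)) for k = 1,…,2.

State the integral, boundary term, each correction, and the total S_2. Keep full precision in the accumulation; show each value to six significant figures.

S_2 ≈ 111.193

The integral term ∫_7^42 ln(x) dx = 108.361.
Boundary: ½(f(7) + f(42)) = ½(1.94591 + 3.73767) = 2.84179.
Integral + boundary = 111.203.
k=1: B_{2}/(2)! × [f^{(1)}(42) − f^{(1)}(7)] = 1/12 × (0.0238095 − 0.142857) = -0.00992063.
Partial sum through k=1: 111.193.
k=2: B_{4}/(4)! × [f^{(3)}(42) − f^{(3)}(7)] = −1/720 × (2.69949e-05 − 0.00583090) = 8.06098e-06.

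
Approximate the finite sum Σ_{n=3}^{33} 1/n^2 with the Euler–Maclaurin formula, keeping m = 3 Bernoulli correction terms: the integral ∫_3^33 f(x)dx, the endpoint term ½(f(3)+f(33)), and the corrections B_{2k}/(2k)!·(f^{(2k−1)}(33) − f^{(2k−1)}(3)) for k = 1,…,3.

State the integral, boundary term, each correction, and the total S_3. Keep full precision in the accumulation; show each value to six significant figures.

Integral: ∫_3^33 1/x^2 dx = 0.303030.
Boundary: ½(f(3) + f(33)) = ½(0.111111 + 0.000918274) = 0.0560147.
Running total after boundary: 0.359045.
Correction k=1: B_{2}/2! · (f^{(1)}(33) − f^{(1)}(3)) = 1/12 · (-5.56529e-05 − (-0.0740741)) = 0.00616820.
After k=1: 0.365213.
Correction k=2: B_{4}/4! · (f^{(3)}(33) − f^{(3)}(3)) = −1/720 · (-6.13256e-07 − (-0.0987654)) = -0.000137173.
After k=2: 0.365076.
Correction k=3: B_{6}/6! · (f^{(5)}(33) − f^{(5)}(3)) = 1/30240 · (-1.68941e-08 − (-0.329218)) = 1.08868e-05.

S_3 ≈ 0.365087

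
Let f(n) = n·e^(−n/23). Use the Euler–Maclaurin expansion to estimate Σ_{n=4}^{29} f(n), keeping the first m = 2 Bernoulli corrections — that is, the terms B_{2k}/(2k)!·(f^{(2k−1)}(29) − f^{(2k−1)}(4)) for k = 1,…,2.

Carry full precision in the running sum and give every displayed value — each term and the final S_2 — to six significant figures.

The integral term ∫_4^29 x·e^(−x/23) dx = 182.914.
Endpoint term: (f(4) + f(29))/2 = (3.36148 + 8.21882)/2 = 5.79015.
So far: 188.705.
k=1: B_{2}/(2)! × [f^{(1)}(29) − f^{(1)}(4)] = 1/12 × (-0.0739324 − 0.694219) = -0.0640126.
Running total after k=1: 188.641.
k=2: B_{4}/(4)! × [f^{(3)}(29) − f^{(3)}(4)] = −1/720 × (0.000931725 − 0.00448952) = 4.94139e-06.

S_2 ≈ 188.641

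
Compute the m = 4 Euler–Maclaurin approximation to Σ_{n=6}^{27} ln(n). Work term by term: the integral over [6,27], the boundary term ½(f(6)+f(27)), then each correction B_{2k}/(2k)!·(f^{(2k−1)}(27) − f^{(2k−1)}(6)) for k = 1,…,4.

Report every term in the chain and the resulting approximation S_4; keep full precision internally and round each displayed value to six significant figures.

S_4 ≈ 59.7700

The integral term ∫_6^27 ln(x) dx = 57.2370.
Endpoint term: (f(6) + f(27))/2 = (1.79176 + 3.29584)/2 = 2.54380.
Running total after boundary: 59.7808.
Order-1 term: 1/12 · (0.0370370 − 0.166667) = -0.0108025.
Partial sum through k=1: 59.7700.
Order-2 term: −1/720 · (0.000101611 − 0.00925926) = 1.27190e-05.
Partial sum through k=2: 59.7700.
Order-3 term: 1/30240 · (1.67260e-06 − 0.00308642) = -1.02009e-07.
Partial sum through k=3: 59.7700.
Order-4 term: −1/1209600 · (6.88313e-08 − 0.00257202) = 2.12628e-09.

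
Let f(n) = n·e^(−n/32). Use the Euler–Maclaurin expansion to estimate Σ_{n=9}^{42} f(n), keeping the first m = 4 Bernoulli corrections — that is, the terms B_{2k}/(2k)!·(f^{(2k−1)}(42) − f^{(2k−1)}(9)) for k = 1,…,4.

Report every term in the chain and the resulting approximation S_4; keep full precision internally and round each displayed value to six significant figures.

Integral: ∫_9^42 x·e^(−x/32) dx = 353.011.
Boundary: ½(f(9) + f(42)) = ½(6.79356 + 11.3041) = 9.04885.
Integral + boundary = 362.060.
Order-1 term: 1/12 · (-0.0841082 − 0.542541) = -0.0522208.
Partial sum through k=1: 362.008.
Order-2 term: −1/720 · (0.000443540 − 0.00200412) = 2.16747e-06.
Partial sum through k=2: 362.008.
Order-3 term: 1/30240 · (9.46500e-07 − 3.39689e-06) = -8.10315e-11.
Partial sum through k=3: 362.008.
Order-4 term: −1/1209600 · (1.42564e-09 − 4.72328e-09) = 2.72622e-15.

S_4 ≈ 362.008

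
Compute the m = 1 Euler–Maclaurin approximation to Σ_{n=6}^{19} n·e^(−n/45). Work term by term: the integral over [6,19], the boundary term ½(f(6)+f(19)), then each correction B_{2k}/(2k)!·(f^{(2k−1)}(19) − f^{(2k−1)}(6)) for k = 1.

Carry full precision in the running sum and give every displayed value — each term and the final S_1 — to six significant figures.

∫_6^19 x·e^(−x/45) dx evaluates to 120.428.
Boundary: ½(f(6) + f(19)) = ½(5.25104 + 12.4562) = 8.85361.
Integral + boundary = 129.282.
k=1: B_{2}/(2)! × [f^{(1)}(19) − f^{(1)}(6)] = 1/12 × (0.378784 − 0.758484) = -0.0316416.

S_1 ≈ 129.250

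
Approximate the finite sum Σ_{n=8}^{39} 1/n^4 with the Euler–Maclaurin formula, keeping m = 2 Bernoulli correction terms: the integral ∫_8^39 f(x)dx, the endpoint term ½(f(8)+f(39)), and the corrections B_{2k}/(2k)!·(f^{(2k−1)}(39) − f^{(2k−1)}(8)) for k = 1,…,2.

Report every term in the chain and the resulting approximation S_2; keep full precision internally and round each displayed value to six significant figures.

S_2 ≈ 0.000777798

The integral term ∫_8^39 1/x^4 dx = 0.000645422.
Endpoint term: (f(8) + f(39))/2 = (0.000244141 + 4.32257e-07)/2 = 0.000122286.
Integral + boundary = 0.000767709.
k=1: B_{2}/(2)! × [f^{(1)}(39) − f^{(1)}(8)] = 1/12 × (-4.43340e-08 − (-0.000122070)) = 1.01688e-05.
After k=1: 0.000777878.
k=2: B_{4}/(4)! × [f^{(3)}(39) − f^{(3)}(8)] = −1/720 × (-8.74438e-10 − (-5.72205e-05)) = -7.94716e-08.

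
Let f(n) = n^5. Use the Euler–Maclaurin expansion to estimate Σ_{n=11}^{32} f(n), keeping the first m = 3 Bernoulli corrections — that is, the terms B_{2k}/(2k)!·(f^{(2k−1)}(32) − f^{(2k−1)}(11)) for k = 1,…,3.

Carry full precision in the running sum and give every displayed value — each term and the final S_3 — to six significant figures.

S_3 ≈ 1.95950e+08

∫_11^32 x^5 dx evaluates to 1.78662e+08.
½[f(11) + f(32)] = ½[161051 + 3.35544e+07] = 1.68577e+07.
Running total after boundary: 1.95519e+08.
Order-1 term: 1/12 · (5.24288e+06 − 73205.0) = 430806.
Running total after k=1: 1.95950e+08.
Order-2 term: −1/720 · (61440.0 − 7260.00) = -75.2500.
Running total after k=2: 1.95950e+08.
Order-3 term: 1/30240 · (120.000 − 120.000) = 0.00000.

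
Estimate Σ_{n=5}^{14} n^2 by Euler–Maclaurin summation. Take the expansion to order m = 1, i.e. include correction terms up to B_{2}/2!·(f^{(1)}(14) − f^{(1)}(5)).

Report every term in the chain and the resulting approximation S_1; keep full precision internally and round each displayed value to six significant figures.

S_1 ≈ 985.000

The integral term ∫_5^14 x^2 dx = 873.000.
Endpoint term: (f(5) + f(14))/2 = (25.0000 + 196.000)/2 = 110.500.
Integral + boundary = 983.500.
Order-1 term: 1/12 · (28.0000 − 10.0000) = 1.50000.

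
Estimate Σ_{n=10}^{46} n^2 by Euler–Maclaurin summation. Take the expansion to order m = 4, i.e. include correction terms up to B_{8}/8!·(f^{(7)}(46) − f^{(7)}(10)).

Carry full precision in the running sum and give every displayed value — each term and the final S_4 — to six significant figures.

The integral term ∫_10^46 x^2 dx = 32112.0.
½[f(10) + f(46)] = ½[100.000 + 2116.00] = 1108.00.
So far: 33220.0.
Order-1 term: 1/12 · (92.0000 − 20.0000) = 6.00000.
After k=1: 33226.0.
Order-2 term: −1/720 · (0.00000 − 0.00000) = 0.00000.
After k=2: 33226.0.
Order-3 term: 1/30240 · (0.00000 − 0.00000) = 0.00000.
After k=3: 33226.0.
Order-4 term: −1/1209600 · (0.00000 − 0.00000) = 0.00000.

S_4 ≈ 33226.0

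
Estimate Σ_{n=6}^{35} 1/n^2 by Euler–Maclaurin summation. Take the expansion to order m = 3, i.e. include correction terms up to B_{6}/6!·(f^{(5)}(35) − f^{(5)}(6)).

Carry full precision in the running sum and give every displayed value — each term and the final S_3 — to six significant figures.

S_3 ≈ 0.153156

∫_6^35 1/x^2 dx evaluates to 0.138095.
Endpoint term: (f(6) + f(35))/2 = (0.0277778 + 0.000816327)/2 = 0.0142971.
Integral + boundary = 0.152392.
k=1: B_{2}/(2)! × [f^{(1)}(35) − f^{(1)}(6)] = 1/12 × (-4.66472e-05 − (-0.00925926)) = 0.000767718.
Running total after k=1: 0.153160.
k=2: B_{4}/(4)! × [f^{(3)}(35) − f^{(3)}(6)] = −1/720 × (-4.56952e-07 − (-0.00308642)) = -4.28606e-06.
Running total after k=2: 0.153156.
k=3: B_{6}/(6)! × [f^{(5)}(35) − f^{(5)}(6)] = 1/30240 × (-1.11907e-08 − (-0.00257202)) = 8.50531e-08.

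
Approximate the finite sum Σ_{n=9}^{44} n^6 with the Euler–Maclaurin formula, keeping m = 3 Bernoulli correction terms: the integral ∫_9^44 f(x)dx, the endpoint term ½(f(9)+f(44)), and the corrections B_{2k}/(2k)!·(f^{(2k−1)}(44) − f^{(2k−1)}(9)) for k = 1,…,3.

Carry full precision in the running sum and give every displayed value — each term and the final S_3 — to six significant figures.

S_3 ≈ 4.93213e+10

Integral: ∫_9^44 x^6 dx = 4.56104e+10.
Endpoint term: (f(9) + f(44))/2 = (531441 + 7.25631e+09)/2 = 3.62842e+09.
Running total after boundary: 4.92389e+10.
Order-1 term: 1/12 · (9.89497e+08 − 354294) = 8.24286e+07.
Running total after k=1: 4.93213e+10.
Order-2 term: −1/720 · (1.02221e+07 − 87480.0) = -14075.8.
Running total after k=2: 4.93213e+10.
Order-3 term: 1/30240 · (31680.0 − 6480.00) = 0.833333.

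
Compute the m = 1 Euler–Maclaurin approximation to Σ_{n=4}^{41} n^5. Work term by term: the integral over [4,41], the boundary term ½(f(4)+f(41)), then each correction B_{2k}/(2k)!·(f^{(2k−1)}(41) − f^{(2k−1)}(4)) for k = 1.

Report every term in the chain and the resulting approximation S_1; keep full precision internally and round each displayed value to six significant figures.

S_1 ≈ 8.50789e+08

Integral: ∫_4^41 x^5 dx = 7.91683e+08.
Endpoint term: (f(4) + f(41))/2 = (1024.00 + 1.15856e+08)/2 = 5.79286e+07.
So far: 8.49612e+08.
k=1: B_{2}/(2)! × [f^{(1)}(41) − f^{(1)}(4)] = 1/12 × (1.41288e+07 − 1280.00) = 1.17729e+06.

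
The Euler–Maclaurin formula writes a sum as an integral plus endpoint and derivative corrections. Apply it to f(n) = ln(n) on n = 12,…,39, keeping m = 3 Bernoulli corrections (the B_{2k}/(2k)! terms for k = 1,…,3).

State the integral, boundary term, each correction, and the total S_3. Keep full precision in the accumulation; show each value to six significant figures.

S_3 ≈ 89.1295

The integral term ∫_12^39 ln(x) dx = 86.0600.
½[f(12) + f(39)] = ½[2.48491 + 3.66356] = 3.07423.
Integral + boundary = 89.1343.
Order-1 term: 1/12 · (0.0256410 − 0.0833333) = -0.00480769.
After k=1: 89.1295.
Order-2 term: −1/720 · (3.37160e-05 − 0.00115741) = 1.56068e-06.
After k=2: 89.1295.
Order-3 term: 1/30240 · (2.66004e-07 − 9.64506e-05) = -3.18071e-09.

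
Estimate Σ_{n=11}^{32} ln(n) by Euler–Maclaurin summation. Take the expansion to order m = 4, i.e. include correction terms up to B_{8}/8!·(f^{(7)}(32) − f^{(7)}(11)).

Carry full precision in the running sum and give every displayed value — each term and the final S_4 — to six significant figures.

The integral term ∫_11^32 ln(x) dx = 63.5267.
Endpoint term: (f(11) + f(32))/2 = (2.39790 + 3.46574)/2 = 2.93182.
Running total after boundary: 66.4585.
Order-1 term: 1/12 · (0.0312500 − 0.0909091) = -0.00497159.
Partial sum through k=1: 66.4535.
Order-2 term: −1/720 · (6.10352e-05 − 0.00150263) = 2.00221e-06.
Partial sum through k=2: 66.4535.
Order-3 term: 1/30240 · (7.15256e-07 − 0.000149021) = -4.90429e-09.
Partial sum through k=3: 66.4535.
Order-4 term: −1/1209600 · (2.09548e-08 − 3.69474e-05) = 3.05278e-11.

S_4 ≈ 66.4535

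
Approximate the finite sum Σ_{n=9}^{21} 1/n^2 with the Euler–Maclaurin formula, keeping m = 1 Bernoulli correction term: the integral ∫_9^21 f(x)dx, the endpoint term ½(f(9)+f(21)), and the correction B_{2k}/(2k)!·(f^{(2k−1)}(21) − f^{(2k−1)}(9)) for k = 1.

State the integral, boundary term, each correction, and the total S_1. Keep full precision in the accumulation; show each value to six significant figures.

Integral: ∫_9^21 1/x^2 dx = 0.0634921.
½[f(9) + f(21)] = ½[0.0123457 + 0.00226757] = 0.00730663.
Running total after boundary: 0.0707987.
Order-1 term: 1/12 · (-0.000215959 − (-0.00274348)) = 0.000210627.

S_1 ≈ 0.0710093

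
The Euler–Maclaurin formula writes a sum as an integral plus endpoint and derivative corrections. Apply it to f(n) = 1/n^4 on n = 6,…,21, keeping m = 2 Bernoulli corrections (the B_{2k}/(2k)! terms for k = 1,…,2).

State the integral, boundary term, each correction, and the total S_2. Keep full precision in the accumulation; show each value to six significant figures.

S_2 ≈ 0.00193778

∫_6^21 1/x^4 dx evaluates to 0.00150722.
Boundary: ½(f(6) + f(21)) = ½(0.000771605 + 5.14189e-06) = 0.000388373.
Integral + boundary = 0.00189559.
Correction k=1: B_{2}/2! · (f^{(1)}(21) − f^{(1)}(6)) = 1/12 · (-9.79408e-07 − (-0.000514403)) = 4.27853e-05.
After k=1: 0.00193838.
Correction k=2: B_{4}/4! · (f^{(3)}(21) − f^{(3)}(6)) = −1/720 · (-6.66264e-08 − (-0.000428669)) = -5.95282e-07.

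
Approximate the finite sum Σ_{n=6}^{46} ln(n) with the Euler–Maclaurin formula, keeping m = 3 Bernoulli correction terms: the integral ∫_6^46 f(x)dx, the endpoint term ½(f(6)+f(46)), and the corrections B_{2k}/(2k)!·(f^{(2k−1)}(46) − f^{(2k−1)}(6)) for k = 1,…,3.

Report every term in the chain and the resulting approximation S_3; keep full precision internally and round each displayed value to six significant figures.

S_3 ≈ 128.165

The integral term ∫_6^46 ln(x) dx = 125.367.
½[f(6) + f(46)] = ½[1.79176 + 3.82864] = 2.81020.
So far: 128.177.
Correction k=1: B_{2}/2! · (f^{(1)}(46) − f^{(1)}(6)) = 1/12 · (0.0217391 − 0.166667) = -0.0120773.
After k=1: 128.165.
Correction k=2: B_{4}/4! · (f^{(3)}(46) − f^{(3)}(6)) = −1/720 · (2.05474e-05 − 0.00925926) = 1.28315e-05.
After k=2: 128.165.
Correction k=3: B_{6}/6! · (f^{(5)}(46) − f^{(5)}(6)) = 1/30240 · (1.16526e-07 − 0.00308642) = -1.02060e-07.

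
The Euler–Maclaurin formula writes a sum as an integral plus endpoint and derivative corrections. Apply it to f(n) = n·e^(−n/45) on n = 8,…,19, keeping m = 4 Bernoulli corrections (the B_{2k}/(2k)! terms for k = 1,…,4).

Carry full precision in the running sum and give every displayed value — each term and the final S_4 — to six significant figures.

S_4 ≈ 118.008

Integral: ∫_8^19 x·e^(−x/45) dx = 108.457.
Endpoint term: (f(8) + f(19))/2 = (6.69703 + 12.4562)/2 = 9.57660.
So far: 118.034.
Order-1 term: 1/12 · (0.378784 − 0.688306) = -0.0257934.
After k=1: 118.008.
Order-2 term: −1/720 · (0.000834549 − 0.00116670) = 4.61318e-07.
After k=2: 118.008.
Order-3 term: 1/30240 · (7.31873e-07 − 9.84440e-07) = -8.35208e-12.
After k=3: 118.008.
Order-4 term: −1/1209600 · (5.19320e-10 − 6.87769e-10) = 1.39260e-16.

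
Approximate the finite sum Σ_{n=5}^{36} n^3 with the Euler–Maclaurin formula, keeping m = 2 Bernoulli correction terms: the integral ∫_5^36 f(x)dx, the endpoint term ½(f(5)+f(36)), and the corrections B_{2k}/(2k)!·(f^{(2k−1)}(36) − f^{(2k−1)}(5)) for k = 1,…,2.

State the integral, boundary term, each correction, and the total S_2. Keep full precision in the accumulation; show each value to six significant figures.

∫_5^36 x^3 dx evaluates to 419748.
Boundary: ½(f(5) + f(36)) = ½(125.000 + 46656.0) = 23390.5.
Integral + boundary = 443138.
Correction k=1: B_{2}/2! · (f^{(1)}(36) − f^{(1)}(5)) = 1/12 · (3888.00 − 75.0000) = 317.750.
After k=1: 443456.
Correction k=2: B_{4}/4! · (f^{(3)}(36) − f^{(3)}(5)) = −1/720 · (6.00000 − 6.00000) = 0.00000.

S_2 ≈ 443456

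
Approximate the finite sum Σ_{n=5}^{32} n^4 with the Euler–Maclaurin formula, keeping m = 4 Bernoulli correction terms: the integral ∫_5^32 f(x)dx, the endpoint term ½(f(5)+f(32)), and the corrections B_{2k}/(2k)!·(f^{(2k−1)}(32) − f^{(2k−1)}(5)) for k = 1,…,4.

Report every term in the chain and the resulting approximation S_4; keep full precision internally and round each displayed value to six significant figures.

The integral term ∫_5^32 x^4 dx = 6.71026e+06.
½[f(5) + f(32)] = ½[625.000 + 1.04858e+06] = 524600.
So far: 7.23486e+06.
Correction k=1: B_{2}/2! · (f^{(1)}(32) − f^{(1)}(5)) = 1/12 · (131072 − 500.000) = 10881.0.
Running total after k=1: 7.24574e+06.
Correction k=2: B_{4}/4! · (f^{(3)}(32) − f^{(3)}(5)) = −1/720 · (768.000 − 120.000) = -0.900000.
Running total after k=2: 7.24574e+06.
Correction k=3: B_{6}/6! · (f^{(5)}(32) − f^{(5)}(5)) = 1/30240 · (0.00000 − 0.00000) = 0.00000.
Running total after k=3: 7.24574e+06.
Correction k=4: B_{8}/8! · (f^{(7)}(32) − f^{(7)}(5)) = −1/1209600 · (0.00000 − 0.00000) = 0.00000.

S_4 ≈ 7.24574e+06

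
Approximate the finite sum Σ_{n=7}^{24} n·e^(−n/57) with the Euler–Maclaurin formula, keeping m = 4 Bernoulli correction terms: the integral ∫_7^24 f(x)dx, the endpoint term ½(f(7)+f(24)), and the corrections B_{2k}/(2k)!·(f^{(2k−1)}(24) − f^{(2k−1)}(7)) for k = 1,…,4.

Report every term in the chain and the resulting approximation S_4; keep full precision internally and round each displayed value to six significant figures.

The integral term ∫_7^24 x·e^(−x/57) dx = 196.023.
Endpoint term: (f(7) + f(24))/2 = (6.19104 + 15.7525)/2 = 10.9718.
Running total after boundary: 206.995.
Order-1 term: 1/12 · (0.379995 − 0.775820) = -0.0329854.
Running total after k=1: 206.962.
Order-2 term: −1/720 · (0.000520993 − 0.000783222) = 3.64207e-07.
Running total after k=2: 206.962.
Order-3 term: 1/30240 · (2.84712e-07 − 4.08636e-07) = -4.09801e-12.
Running total after k=3: 206.962.
Order-4 term: −1/1209600 · (1.25906e-10 − 1.77349e-10) = 4.25286e-17.

S_4 ≈ 206.962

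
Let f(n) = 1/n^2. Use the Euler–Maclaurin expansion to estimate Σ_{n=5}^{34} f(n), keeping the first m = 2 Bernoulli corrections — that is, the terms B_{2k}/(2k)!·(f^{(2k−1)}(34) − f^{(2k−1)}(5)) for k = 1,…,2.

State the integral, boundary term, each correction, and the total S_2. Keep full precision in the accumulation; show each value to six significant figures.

S_2 ≈ 0.192339

The integral term ∫_5^34 1/x^2 dx = 0.170588.
Endpoint term: (f(5) + f(34))/2 = (0.0400000 + 0.000865052)/2 = 0.0204325.
Running total after boundary: 0.191021.
k=1: B_{2}/(2)! × [f^{(1)}(34) − f^{(1)}(5)] = 1/12 × (-5.08854e-05 − (-0.0160000)) = 0.00132909.
Partial sum through k=1: 0.192350.
k=2: B_{4}/(4)! × [f^{(3)}(34) − f^{(3)}(5)] = −1/720 × (-5.28222e-07 − (-0.00768000)) = -1.06659e-05.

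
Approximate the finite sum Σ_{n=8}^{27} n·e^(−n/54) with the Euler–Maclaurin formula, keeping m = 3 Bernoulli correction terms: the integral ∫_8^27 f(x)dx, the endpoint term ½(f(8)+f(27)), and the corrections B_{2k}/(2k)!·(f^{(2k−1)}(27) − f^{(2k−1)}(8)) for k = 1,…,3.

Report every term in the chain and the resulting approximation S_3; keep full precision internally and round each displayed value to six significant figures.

S_3 ≈ 245.628

Integral: ∫_8^27 x·e^(−x/54) dx = 234.027.
Endpoint term: (f(8) + f(27))/2 = (6.89843 + 16.3763)/2 = 11.6374.
Running total after boundary: 245.664.
Order-1 term: 1/12 · (0.303265 − 0.734555) = -0.0359408.
After k=1: 245.628.
Order-2 term: −1/720 · (0.000520002 − 0.000843334) = 4.49072e-07.
After k=2: 245.628.
Order-3 term: 1/30240 · (3.20989e-07 − 4.92031e-07) = -5.65615e-12.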